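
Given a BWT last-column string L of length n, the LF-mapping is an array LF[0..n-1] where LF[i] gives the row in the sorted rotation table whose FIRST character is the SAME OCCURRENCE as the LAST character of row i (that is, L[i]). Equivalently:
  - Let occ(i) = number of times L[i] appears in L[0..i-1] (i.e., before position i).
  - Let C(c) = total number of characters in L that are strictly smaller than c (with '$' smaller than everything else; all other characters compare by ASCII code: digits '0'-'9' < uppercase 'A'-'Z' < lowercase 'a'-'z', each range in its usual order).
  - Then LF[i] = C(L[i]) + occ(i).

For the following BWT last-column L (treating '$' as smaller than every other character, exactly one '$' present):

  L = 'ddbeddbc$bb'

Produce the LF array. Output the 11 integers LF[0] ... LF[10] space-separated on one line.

Answer: 6 7 1 10 8 9 2 5 0 3 4

Derivation:
Char counts: '$':1, 'b':4, 'c':1, 'd':4, 'e':1
C (first-col start): C('$')=0, C('b')=1, C('c')=5, C('d')=6, C('e')=10
L[0]='d': occ=0, LF[0]=C('d')+0=6+0=6
L[1]='d': occ=1, LF[1]=C('d')+1=6+1=7
L[2]='b': occ=0, LF[2]=C('b')+0=1+0=1
L[3]='e': occ=0, LF[3]=C('e')+0=10+0=10
L[4]='d': occ=2, LF[4]=C('d')+2=6+2=8
L[5]='d': occ=3, LF[5]=C('d')+3=6+3=9
L[6]='b': occ=1, LF[6]=C('b')+1=1+1=2
L[7]='c': occ=0, LF[7]=C('c')+0=5+0=5
L[8]='$': occ=0, LF[8]=C('$')+0=0+0=0
L[9]='b': occ=2, LF[9]=C('b')+2=1+2=3
L[10]='b': occ=3, LF[10]=C('b')+3=1+3=4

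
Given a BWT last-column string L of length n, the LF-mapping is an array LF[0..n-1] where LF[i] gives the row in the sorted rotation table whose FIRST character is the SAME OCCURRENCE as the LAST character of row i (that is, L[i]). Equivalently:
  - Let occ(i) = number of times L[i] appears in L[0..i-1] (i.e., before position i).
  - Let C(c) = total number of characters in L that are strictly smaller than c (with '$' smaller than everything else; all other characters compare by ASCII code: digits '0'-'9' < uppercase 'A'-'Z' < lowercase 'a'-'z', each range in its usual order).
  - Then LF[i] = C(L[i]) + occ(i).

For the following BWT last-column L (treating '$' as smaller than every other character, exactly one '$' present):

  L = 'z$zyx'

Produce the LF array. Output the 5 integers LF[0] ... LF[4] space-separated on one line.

Char counts: '$':1, 'x':1, 'y':1, 'z':2
C (first-col start): C('$')=0, C('x')=1, C('y')=2, C('z')=3
L[0]='z': occ=0, LF[0]=C('z')+0=3+0=3
L[1]='$': occ=0, LF[1]=C('$')+0=0+0=0
L[2]='z': occ=1, LF[2]=C('z')+1=3+1=4
L[3]='y': occ=0, LF[3]=C('y')+0=2+0=2
L[4]='x': occ=0, LF[4]=C('x')+0=1+0=1

Answer: 3 0 4 2 1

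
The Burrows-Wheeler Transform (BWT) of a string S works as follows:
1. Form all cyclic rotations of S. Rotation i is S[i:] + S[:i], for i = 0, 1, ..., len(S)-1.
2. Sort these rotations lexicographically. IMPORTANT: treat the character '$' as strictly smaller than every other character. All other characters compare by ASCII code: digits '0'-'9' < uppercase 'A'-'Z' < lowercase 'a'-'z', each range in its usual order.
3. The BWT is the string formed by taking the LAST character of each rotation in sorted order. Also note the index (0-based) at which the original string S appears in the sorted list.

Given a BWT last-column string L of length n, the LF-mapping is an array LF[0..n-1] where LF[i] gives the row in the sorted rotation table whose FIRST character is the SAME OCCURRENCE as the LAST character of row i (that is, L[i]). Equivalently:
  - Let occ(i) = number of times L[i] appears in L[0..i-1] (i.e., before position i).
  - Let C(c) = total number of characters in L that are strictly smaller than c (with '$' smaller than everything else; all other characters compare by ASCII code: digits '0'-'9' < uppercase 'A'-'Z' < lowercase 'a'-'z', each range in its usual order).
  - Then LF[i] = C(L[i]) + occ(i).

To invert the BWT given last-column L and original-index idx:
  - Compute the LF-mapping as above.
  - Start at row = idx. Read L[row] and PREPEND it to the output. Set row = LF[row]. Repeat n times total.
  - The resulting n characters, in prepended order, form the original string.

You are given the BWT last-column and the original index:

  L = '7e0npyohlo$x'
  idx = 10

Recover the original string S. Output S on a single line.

LF mapping: 2 3 1 6 9 11 7 4 5 8 0 10
Walk LF starting at row 10, prepending L[row]:
  step 1: row=10, L[10]='$', prepend. Next row=LF[10]=0
  step 2: row=0, L[0]='7', prepend. Next row=LF[0]=2
  step 3: row=2, L[2]='0', prepend. Next row=LF[2]=1
  step 4: row=1, L[1]='e', prepend. Next row=LF[1]=3
  step 5: row=3, L[3]='n', prepend. Next row=LF[3]=6
  step 6: row=6, L[6]='o', prepend. Next row=LF[6]=7
  step 7: row=7, L[7]='h', prepend. Next row=LF[7]=4
  step 8: row=4, L[4]='p', prepend. Next row=LF[4]=9
  step 9: row=9, L[9]='o', prepend. Next row=LF[9]=8
  step 10: row=8, L[8]='l', prepend. Next row=LF[8]=5
  step 11: row=5, L[5]='y', prepend. Next row=LF[5]=11
  step 12: row=11, L[11]='x', prepend. Next row=LF[11]=10
Reversed output: xylophone07$

Answer: xylophone07$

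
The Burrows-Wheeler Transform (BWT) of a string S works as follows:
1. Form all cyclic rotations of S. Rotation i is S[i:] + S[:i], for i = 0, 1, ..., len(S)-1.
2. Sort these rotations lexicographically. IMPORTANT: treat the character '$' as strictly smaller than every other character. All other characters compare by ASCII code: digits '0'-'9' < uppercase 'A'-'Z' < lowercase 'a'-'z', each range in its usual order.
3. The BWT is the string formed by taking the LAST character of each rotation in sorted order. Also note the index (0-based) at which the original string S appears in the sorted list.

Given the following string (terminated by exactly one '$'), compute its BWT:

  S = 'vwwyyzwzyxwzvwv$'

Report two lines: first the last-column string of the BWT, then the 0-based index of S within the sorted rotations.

All 16 rotations (rotation i = S[i:]+S[:i]):
  rot[0] = vwwyyzwzyxwzvwv$
  rot[1] = wwyyzwzyxwzvwv$v
  rot[2] = wyyzwzyxwzvwv$vw
  rot[3] = yyzwzyxwzvwv$vww
  rot[4] = yzwzyxwzvwv$vwwy
  rot[5] = zwzyxwzvwv$vwwyy
  rot[6] = wzyxwzvwv$vwwyyz
  rot[7] = zyxwzvwv$vwwyyzw
  rot[8] = yxwzvwv$vwwyyzwz
  rot[9] = xwzvwv$vwwyyzwzy
  rot[10] = wzvwv$vwwyyzwzyx
  rot[11] = zvwv$vwwyyzwzyxw
  rot[12] = vwv$vwwyyzwzyxwz
  rot[13] = wv$vwwyyzwzyxwzv
  rot[14] = v$vwwyyzwzyxwzvw
  rot[15] = $vwwyyzwzyxwzvwv
Sorted (with $ < everything):
  sorted[0] = $vwwyyzwzyxwzvwv  (last char: 'v')
  sorted[1] = v$vwwyyzwzyxwzvw  (last char: 'w')
  sorted[2] = vwv$vwwyyzwzyxwz  (last char: 'z')
  sorted[3] = vwwyyzwzyxwzvwv$  (last char: '$')
  sorted[4] = wv$vwwyyzwzyxwzv  (last char: 'v')
  sorted[5] = wwyyzwzyxwzvwv$v  (last char: 'v')
  sorted[6] = wyyzwzyxwzvwv$vw  (last char: 'w')
  sorted[7] = wzvwv$vwwyyzwzyx  (last char: 'x')
  sorted[8] = wzyxwzvwv$vwwyyz  (last char: 'z')
  sorted[9] = xwzvwv$vwwyyzwzy  (last char: 'y')
  sorted[10] = yxwzvwv$vwwyyzwz  (last char: 'z')
  sorted[11] = yyzwzyxwzvwv$vww  (last char: 'w')
  sorted[12] = yzwzyxwzvwv$vwwy  (last char: 'y')
  sorted[13] = zvwv$vwwyyzwzyxw  (last char: 'w')
  sorted[14] = zwzyxwzvwv$vwwyy  (last char: 'y')
  sorted[15] = zyxwzvwv$vwwyyzw  (last char: 'w')
Last column: vwz$vvwxzyzwywyw
Original string S is at sorted index 3

Answer: vwz$vvwxzyzwywyw
3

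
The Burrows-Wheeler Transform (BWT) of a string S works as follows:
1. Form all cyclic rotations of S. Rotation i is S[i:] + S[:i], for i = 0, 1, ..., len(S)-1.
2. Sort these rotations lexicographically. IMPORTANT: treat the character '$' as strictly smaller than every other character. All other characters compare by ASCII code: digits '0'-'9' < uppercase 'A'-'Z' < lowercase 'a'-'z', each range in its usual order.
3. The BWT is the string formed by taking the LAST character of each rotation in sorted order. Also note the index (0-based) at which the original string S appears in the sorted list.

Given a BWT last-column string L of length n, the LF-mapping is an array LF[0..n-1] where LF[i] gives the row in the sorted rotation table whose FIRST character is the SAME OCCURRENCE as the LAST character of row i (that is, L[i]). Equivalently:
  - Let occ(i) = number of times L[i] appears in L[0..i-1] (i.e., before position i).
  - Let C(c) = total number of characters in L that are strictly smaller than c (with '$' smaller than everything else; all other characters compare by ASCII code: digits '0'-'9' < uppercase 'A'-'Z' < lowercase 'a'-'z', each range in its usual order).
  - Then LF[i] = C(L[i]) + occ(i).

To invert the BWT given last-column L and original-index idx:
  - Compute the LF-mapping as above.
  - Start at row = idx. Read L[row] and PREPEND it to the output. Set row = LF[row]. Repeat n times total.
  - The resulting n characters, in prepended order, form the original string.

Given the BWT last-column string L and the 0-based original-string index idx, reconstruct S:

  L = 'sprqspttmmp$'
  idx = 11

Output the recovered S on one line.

LF mapping: 8 3 7 6 9 4 10 11 1 2 5 0
Walk LF starting at row 11, prepending L[row]:
  step 1: row=11, L[11]='$', prepend. Next row=LF[11]=0
  step 2: row=0, L[0]='s', prepend. Next row=LF[0]=8
  step 3: row=8, L[8]='m', prepend. Next row=LF[8]=1
  step 4: row=1, L[1]='p', prepend. Next row=LF[1]=3
  step 5: row=3, L[3]='q', prepend. Next row=LF[3]=6
  step 6: row=6, L[6]='t', prepend. Next row=LF[6]=10
  step 7: row=10, L[10]='p', prepend. Next row=LF[10]=5
  step 8: row=5, L[5]='p', prepend. Next row=LF[5]=4
  step 9: row=4, L[4]='s', prepend. Next row=LF[4]=9
  step 10: row=9, L[9]='m', prepend. Next row=LF[9]=2
  step 11: row=2, L[2]='r', prepend. Next row=LF[2]=7
  step 12: row=7, L[7]='t', prepend. Next row=LF[7]=11
Reversed output: trmspptqpms$

Answer: trmspptqpms$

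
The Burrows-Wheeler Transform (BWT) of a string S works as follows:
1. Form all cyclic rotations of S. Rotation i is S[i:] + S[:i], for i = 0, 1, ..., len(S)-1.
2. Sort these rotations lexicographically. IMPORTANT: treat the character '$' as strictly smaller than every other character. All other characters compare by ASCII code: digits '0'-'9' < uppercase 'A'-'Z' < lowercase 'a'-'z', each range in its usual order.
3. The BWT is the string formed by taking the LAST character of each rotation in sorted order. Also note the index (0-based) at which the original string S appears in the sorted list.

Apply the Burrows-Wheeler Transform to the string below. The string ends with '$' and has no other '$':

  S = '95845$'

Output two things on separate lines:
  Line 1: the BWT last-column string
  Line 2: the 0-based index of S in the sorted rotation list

Answer: 58495$
5

Derivation:
All 6 rotations (rotation i = S[i:]+S[:i]):
  rot[0] = 95845$
  rot[1] = 5845$9
  rot[2] = 845$95
  rot[3] = 45$958
  rot[4] = 5$9584
  rot[5] = $95845
Sorted (with $ < everything):
  sorted[0] = $95845  (last char: '5')
  sorted[1] = 45$958  (last char: '8')
  sorted[2] = 5$9584  (last char: '4')
  sorted[3] = 5845$9  (last char: '9')
  sorted[4] = 845$95  (last char: '5')
  sorted[5] = 95845$  (last char: '$')
Last column: 58495$
Original string S is at sorted index 5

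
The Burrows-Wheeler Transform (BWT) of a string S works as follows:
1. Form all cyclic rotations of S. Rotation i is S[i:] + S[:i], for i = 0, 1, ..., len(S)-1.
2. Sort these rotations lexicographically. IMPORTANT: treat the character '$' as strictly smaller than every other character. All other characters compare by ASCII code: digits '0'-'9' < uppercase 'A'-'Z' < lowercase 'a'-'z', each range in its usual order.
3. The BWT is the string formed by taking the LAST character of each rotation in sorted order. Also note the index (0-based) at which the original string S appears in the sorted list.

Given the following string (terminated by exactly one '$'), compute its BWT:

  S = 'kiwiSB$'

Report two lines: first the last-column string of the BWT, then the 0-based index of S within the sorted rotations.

Answer: BSiwk$i
5

Derivation:
All 7 rotations (rotation i = S[i:]+S[:i]):
  rot[0] = kiwiSB$
  rot[1] = iwiSB$k
  rot[2] = wiSB$ki
  rot[3] = iSB$kiw
  rot[4] = SB$kiwi
  rot[5] = B$kiwiS
  rot[6] = $kiwiSB
Sorted (with $ < everything):
  sorted[0] = $kiwiSB  (last char: 'B')
  sorted[1] = B$kiwiS  (last char: 'S')
  sorted[2] = SB$kiwi  (last char: 'i')
  sorted[3] = iSB$kiw  (last char: 'w')
  sorted[4] = iwiSB$k  (last char: 'k')
  sorted[5] = kiwiSB$  (last char: '$')
  sorted[6] = wiSB$ki  (last char: 'i')
Last column: BSiwk$i
Original string S is at sorted index 5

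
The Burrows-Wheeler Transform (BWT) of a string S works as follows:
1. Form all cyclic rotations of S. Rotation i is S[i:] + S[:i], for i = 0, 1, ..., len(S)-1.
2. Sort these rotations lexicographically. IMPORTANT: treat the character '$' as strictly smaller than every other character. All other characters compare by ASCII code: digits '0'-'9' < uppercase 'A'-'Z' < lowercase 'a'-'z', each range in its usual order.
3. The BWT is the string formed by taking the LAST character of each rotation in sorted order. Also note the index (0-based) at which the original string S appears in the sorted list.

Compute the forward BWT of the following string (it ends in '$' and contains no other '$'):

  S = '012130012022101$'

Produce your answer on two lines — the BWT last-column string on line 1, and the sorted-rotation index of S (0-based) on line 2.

Answer: 1310$20200212101
4

Derivation:
All 16 rotations (rotation i = S[i:]+S[:i]):
  rot[0] = 012130012022101$
  rot[1] = 12130012022101$0
  rot[2] = 2130012022101$01
  rot[3] = 130012022101$012
  rot[4] = 30012022101$0121
  rot[5] = 0012022101$01213
  rot[6] = 012022101$012130
  rot[7] = 12022101$0121300
  rot[8] = 2022101$01213001
  rot[9] = 022101$012130012
  rot[10] = 22101$0121300120
  rot[11] = 2101$01213001202
  rot[12] = 101$012130012022
  rot[13] = 01$0121300120221
  rot[14] = 1$01213001202210
  rot[15] = $012130012022101
Sorted (with $ < everything):
  sorted[0] = $012130012022101  (last char: '1')
  sorted[1] = 0012022101$01213  (last char: '3')
  sorted[2] = 01$0121300120221  (last char: '1')
  sorted[3] = 012022101$012130  (last char: '0')
  sorted[4] = 012130012022101$  (last char: '$')
  sorted[5] = 022101$012130012  (last char: '2')
  sorted[6] = 1$01213001202210  (last char: '0')
  sorted[7] = 101$012130012022  (last char: '2')
  sorted[8] = 12022101$0121300  (last char: '0')
  sorted[9] = 12130012022101$0  (last char: '0')
  sorted[10] = 130012022101$012  (last char: '2')
  sorted[11] = 2022101$01213001  (last char: '1')
  sorted[12] = 2101$01213001202  (last char: '2')
  sorted[13] = 2130012022101$01  (last char: '1')
  sorted[14] = 22101$0121300120  (last char: '0')
  sorted[15] = 30012022101$0121  (last char: '1')
Last column: 1310$20200212101
Original string S is at sorted index 4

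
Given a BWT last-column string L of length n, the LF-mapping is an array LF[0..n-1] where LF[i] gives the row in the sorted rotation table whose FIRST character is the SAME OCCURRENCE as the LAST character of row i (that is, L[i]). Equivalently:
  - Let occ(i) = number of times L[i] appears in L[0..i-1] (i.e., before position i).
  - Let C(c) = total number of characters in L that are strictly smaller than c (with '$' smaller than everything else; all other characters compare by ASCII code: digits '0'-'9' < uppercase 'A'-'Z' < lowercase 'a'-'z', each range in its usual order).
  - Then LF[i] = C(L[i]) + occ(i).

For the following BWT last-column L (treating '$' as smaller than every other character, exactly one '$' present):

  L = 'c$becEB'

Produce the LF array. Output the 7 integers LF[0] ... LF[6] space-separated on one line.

Answer: 4 0 3 6 5 2 1

Derivation:
Char counts: '$':1, 'B':1, 'E':1, 'b':1, 'c':2, 'e':1
C (first-col start): C('$')=0, C('B')=1, C('E')=2, C('b')=3, C('c')=4, C('e')=6
L[0]='c': occ=0, LF[0]=C('c')+0=4+0=4
L[1]='$': occ=0, LF[1]=C('$')+0=0+0=0
L[2]='b': occ=0, LF[2]=C('b')+0=3+0=3
L[3]='e': occ=0, LF[3]=C('e')+0=6+0=6
L[4]='c': occ=1, LF[4]=C('c')+1=4+1=5
L[5]='E': occ=0, LF[5]=C('E')+0=2+0=2
L[6]='B': occ=0, LF[6]=C('B')+0=1+0=1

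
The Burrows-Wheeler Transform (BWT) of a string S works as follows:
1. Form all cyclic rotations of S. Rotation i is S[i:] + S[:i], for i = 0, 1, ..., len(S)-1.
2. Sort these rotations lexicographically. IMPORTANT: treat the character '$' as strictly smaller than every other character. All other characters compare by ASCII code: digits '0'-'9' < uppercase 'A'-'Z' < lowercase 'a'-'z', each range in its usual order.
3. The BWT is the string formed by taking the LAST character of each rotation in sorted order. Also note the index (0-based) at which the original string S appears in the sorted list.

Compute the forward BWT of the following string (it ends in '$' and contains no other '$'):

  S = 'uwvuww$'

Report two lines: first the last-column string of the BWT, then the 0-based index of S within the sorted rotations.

All 7 rotations (rotation i = S[i:]+S[:i]):
  rot[0] = uwvuww$
  rot[1] = wvuww$u
  rot[2] = vuww$uw
  rot[3] = uww$uwv
  rot[4] = ww$uwvu
  rot[5] = w$uwvuw
  rot[6] = $uwvuww
Sorted (with $ < everything):
  sorted[0] = $uwvuww  (last char: 'w')
  sorted[1] = uwvuww$  (last char: '$')
  sorted[2] = uww$uwv  (last char: 'v')
  sorted[3] = vuww$uw  (last char: 'w')
  sorted[4] = w$uwvuw  (last char: 'w')
  sorted[5] = wvuww$u  (last char: 'u')
  sorted[6] = ww$uwvu  (last char: 'u')
Last column: w$vwwuu
Original string S is at sorted index 1

Answer: w$vwwuu
1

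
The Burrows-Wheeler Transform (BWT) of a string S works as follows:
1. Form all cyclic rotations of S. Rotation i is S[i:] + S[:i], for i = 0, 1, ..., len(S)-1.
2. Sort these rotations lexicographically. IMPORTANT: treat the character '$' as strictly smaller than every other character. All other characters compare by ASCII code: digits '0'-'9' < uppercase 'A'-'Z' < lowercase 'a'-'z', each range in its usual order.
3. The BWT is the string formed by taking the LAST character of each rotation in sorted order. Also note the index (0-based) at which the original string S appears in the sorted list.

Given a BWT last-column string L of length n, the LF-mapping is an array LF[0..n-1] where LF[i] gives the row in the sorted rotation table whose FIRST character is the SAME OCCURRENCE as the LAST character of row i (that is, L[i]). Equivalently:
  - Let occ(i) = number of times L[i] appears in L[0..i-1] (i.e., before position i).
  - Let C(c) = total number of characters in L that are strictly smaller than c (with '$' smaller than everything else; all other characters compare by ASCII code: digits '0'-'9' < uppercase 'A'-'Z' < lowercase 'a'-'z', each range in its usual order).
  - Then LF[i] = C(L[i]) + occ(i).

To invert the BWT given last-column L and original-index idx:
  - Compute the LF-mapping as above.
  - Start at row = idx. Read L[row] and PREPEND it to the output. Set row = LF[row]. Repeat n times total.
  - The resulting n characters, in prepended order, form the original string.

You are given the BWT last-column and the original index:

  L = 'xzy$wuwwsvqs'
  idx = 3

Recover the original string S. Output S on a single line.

Answer: szqyswwwuvx$

Derivation:
LF mapping: 9 11 10 0 6 4 7 8 2 5 1 3
Walk LF starting at row 3, prepending L[row]:
  step 1: row=3, L[3]='$', prepend. Next row=LF[3]=0
  step 2: row=0, L[0]='x', prepend. Next row=LF[0]=9
  step 3: row=9, L[9]='v', prepend. Next row=LF[9]=5
  step 4: row=5, L[5]='u', prepend. Next row=LF[5]=4
  step 5: row=4, L[4]='w', prepend. Next row=LF[4]=6
  step 6: row=6, L[6]='w', prepend. Next row=LF[6]=7
  step 7: row=7, L[7]='w', prepend. Next row=LF[7]=8
  step 8: row=8, L[8]='s', prepend. Next row=LF[8]=2
  step 9: row=2, L[2]='y', prepend. Next row=LF[2]=10
  step 10: row=10, L[10]='q', prepend. Next row=LF[10]=1
  step 11: row=1, L[1]='z', prepend. Next row=LF[1]=11
  step 12: row=11, L[11]='s', prepend. Next row=LF[11]=3
Reversed output: szqyswwwuvx$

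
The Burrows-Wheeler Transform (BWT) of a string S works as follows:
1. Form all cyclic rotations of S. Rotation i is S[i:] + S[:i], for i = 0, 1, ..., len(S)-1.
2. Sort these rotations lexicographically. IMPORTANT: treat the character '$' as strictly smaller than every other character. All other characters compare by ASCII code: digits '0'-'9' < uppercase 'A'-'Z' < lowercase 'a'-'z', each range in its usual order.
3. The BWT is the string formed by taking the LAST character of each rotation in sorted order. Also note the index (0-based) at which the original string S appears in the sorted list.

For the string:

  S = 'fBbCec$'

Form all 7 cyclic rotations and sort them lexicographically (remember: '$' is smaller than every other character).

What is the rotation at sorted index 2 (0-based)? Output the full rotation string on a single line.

Answer: Cec$fBb

Derivation:
All 7 rotations (rotation i = S[i:]+S[:i]):
  rot[0] = fBbCec$
  rot[1] = BbCec$f
  rot[2] = bCec$fB
  rot[3] = Cec$fBb
  rot[4] = ec$fBbC
  rot[5] = c$fBbCe
  rot[6] = $fBbCec
Sorted (with $ < everything):
  sorted[0] = $fBbCec
  sorted[1] = BbCec$f
  sorted[2] = Cec$fBb
  sorted[3] = bCec$fB
  sorted[4] = c$fBbCe
  sorted[5] = ec$fBbC
  sorted[6] = fBbCec$
sorted[2] = Cec$fBb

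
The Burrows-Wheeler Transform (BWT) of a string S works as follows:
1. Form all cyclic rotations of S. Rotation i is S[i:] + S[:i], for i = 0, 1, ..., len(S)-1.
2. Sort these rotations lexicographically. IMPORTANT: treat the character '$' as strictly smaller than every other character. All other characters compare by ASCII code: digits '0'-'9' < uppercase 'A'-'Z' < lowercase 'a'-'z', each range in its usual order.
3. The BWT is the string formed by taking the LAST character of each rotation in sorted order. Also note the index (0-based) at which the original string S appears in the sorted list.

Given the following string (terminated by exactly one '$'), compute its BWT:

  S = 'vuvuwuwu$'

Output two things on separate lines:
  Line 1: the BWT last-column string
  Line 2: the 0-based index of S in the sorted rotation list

Answer: uwvwv$uuu
5

Derivation:
All 9 rotations (rotation i = S[i:]+S[:i]):
  rot[0] = vuvuwuwu$
  rot[1] = uvuwuwu$v
  rot[2] = vuwuwu$vu
  rot[3] = uwuwu$vuv
  rot[4] = wuwu$vuvu
  rot[5] = uwu$vuvuw
  rot[6] = wu$vuvuwu
  rot[7] = u$vuvuwuw
  rot[8] = $vuvuwuwu
Sorted (with $ < everything):
  sorted[0] = $vuvuwuwu  (last char: 'u')
  sorted[1] = u$vuvuwuw  (last char: 'w')
  sorted[2] = uvuwuwu$v  (last char: 'v')
  sorted[3] = uwu$vuvuw  (last char: 'w')
  sorted[4] = uwuwu$vuv  (last char: 'v')
  sorted[5] = vuvuwuwu$  (last char: '$')
  sorted[6] = vuwuwu$vu  (last char: 'u')
  sorted[7] = wu$vuvuwu  (last char: 'u')
  sorted[8] = wuwu$vuvu  (last char: 'u')
Last column: uwvwv$uuu
Original string S is at sorted index 5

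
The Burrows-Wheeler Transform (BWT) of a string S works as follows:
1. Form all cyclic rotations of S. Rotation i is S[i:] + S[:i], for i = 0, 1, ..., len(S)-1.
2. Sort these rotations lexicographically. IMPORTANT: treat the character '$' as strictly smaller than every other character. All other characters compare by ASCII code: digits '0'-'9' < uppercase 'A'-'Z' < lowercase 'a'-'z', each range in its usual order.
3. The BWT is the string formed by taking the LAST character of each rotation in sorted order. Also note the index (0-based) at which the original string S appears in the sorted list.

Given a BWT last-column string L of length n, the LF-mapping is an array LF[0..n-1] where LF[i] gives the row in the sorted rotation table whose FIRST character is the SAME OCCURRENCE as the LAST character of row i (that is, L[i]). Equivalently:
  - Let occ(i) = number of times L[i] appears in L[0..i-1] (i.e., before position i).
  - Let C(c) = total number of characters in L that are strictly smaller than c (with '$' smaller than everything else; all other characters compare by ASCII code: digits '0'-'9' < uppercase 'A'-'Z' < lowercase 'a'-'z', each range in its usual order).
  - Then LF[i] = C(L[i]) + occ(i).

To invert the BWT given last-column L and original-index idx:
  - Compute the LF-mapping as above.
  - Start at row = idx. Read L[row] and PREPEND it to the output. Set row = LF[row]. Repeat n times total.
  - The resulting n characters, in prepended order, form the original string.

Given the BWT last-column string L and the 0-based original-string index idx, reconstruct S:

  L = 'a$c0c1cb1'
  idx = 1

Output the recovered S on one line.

Answer: 01cc1bca$

Derivation:
LF mapping: 4 0 6 1 7 2 8 5 3
Walk LF starting at row 1, prepending L[row]:
  step 1: row=1, L[1]='$', prepend. Next row=LF[1]=0
  step 2: row=0, L[0]='a', prepend. Next row=LF[0]=4
  step 3: row=4, L[4]='c', prepend. Next row=LF[4]=7
  step 4: row=7, L[7]='b', prepend. Next row=LF[7]=5
  step 5: row=5, L[5]='1', prepend. Next row=LF[5]=2
  step 6: row=2, L[2]='c', prepend. Next row=LF[2]=6
  step 7: row=6, L[6]='c', prepend. Next row=LF[6]=8
  step 8: row=8, L[8]='1', prepend. Next row=LF[8]=3
  step 9: row=3, L[3]='0', prepend. Next row=LF[3]=1
Reversed output: 01cc1bca$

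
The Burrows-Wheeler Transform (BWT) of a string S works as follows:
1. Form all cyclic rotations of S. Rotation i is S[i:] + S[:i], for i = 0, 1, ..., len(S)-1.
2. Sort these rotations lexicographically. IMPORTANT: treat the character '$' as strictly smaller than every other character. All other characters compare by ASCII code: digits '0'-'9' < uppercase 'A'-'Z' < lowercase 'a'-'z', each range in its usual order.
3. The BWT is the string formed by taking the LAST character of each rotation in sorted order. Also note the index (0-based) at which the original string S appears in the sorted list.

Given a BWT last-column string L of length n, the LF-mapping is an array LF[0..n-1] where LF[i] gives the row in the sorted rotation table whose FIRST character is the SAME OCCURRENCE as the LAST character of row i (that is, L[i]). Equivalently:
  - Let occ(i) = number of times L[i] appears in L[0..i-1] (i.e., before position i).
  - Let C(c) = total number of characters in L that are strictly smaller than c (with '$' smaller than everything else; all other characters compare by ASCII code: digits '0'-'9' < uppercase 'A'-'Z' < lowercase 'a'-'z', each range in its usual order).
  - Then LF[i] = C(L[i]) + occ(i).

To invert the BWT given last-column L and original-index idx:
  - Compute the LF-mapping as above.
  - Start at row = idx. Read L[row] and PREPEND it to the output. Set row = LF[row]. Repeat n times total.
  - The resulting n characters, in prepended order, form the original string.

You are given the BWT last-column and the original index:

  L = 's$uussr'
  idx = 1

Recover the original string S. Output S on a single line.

LF mapping: 2 0 5 6 3 4 1
Walk LF starting at row 1, prepending L[row]:
  step 1: row=1, L[1]='$', prepend. Next row=LF[1]=0
  step 2: row=0, L[0]='s', prepend. Next row=LF[0]=2
  step 3: row=2, L[2]='u', prepend. Next row=LF[2]=5
  step 4: row=5, L[5]='s', prepend. Next row=LF[5]=4
  step 5: row=4, L[4]='s', prepend. Next row=LF[4]=3
  step 6: row=3, L[3]='u', prepend. Next row=LF[3]=6
  step 7: row=6, L[6]='r', prepend. Next row=LF[6]=1
Reversed output: russus$

Answer: russus$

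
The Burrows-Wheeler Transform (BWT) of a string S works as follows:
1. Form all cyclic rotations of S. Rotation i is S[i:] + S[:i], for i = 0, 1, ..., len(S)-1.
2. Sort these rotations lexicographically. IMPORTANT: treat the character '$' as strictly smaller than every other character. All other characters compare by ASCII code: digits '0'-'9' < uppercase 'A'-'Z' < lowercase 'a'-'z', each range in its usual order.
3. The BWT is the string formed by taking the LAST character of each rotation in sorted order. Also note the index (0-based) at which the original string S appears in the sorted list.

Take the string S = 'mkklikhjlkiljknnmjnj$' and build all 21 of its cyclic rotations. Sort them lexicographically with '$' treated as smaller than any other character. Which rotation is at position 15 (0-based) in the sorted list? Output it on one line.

Answer: lkiljknnmjnj$mkklikhj

Derivation:
All 21 rotations (rotation i = S[i:]+S[:i]):
  rot[0] = mkklikhjlkiljknnmjnj$
  rot[1] = kklikhjlkiljknnmjnj$m
  rot[2] = klikhjlkiljknnmjnj$mk
  rot[3] = likhjlkiljknnmjnj$mkk
  rot[4] = ikhjlkiljknnmjnj$mkkl
  rot[5] = khjlkiljknnmjnj$mkkli
  rot[6] = hjlkiljknnmjnj$mkklik
  rot[7] = jlkiljknnmjnj$mkklikh
  rot[8] = lkiljknnmjnj$mkklikhj
  rot[9] = kiljknnmjnj$mkklikhjl
  rot[10] = iljknnmjnj$mkklikhjlk
  rot[11] = ljknnmjnj$mkklikhjlki
  rot[12] = jknnmjnj$mkklikhjlkil
  rot[13] = knnmjnj$mkklikhjlkilj
  rot[14] = nnmjnj$mkklikhjlkiljk
  rot[15] = nmjnj$mkklikhjlkiljkn
  rot[16] = mjnj$mkklikhjlkiljknn
  rot[17] = jnj$mkklikhjlkiljknnm
  rot[18] = nj$mkklikhjlkiljknnmj
  rot[19] = j$mkklikhjlkiljknnmjn
  rot[20] = $mkklikhjlkiljknnmjnj
Sorted (with $ < everything):
  sorted[0] = $mkklikhjlkiljknnmjnj
  sorted[1] = hjlkiljknnmjnj$mkklik
  sorted[2] = ikhjlkiljknnmjnj$mkkl
  sorted[3] = iljknnmjnj$mkklikhjlk
  sorted[4] = j$mkklikhjlkiljknnmjn
  sorted[5] = jknnmjnj$mkklikhjlkil
  sorted[6] = jlkiljknnmjnj$mkklikh
  sorted[7] = jnj$mkklikhjlkiljknnm
  sorted[8] = khjlkiljknnmjnj$mkkli
  sorted[9] = kiljknnmjnj$mkklikhjl
  sorted[10] = kklikhjlkiljknnmjnj$m
  sorted[11] = klikhjlkiljknnmjnj$mk
  sorted[12] = knnmjnj$mkklikhjlkilj
  sorted[13] = likhjlkiljknnmjnj$mkk
  sorted[14] = ljknnmjnj$mkklikhjlki
  sorted[15] = lkiljknnmjnj$mkklikhj
  sorted[16] = mjnj$mkklikhjlkiljknn
  sorted[17] = mkklikhjlkiljknnmjnj$
  sorted[18] = nj$mkklikhjlkiljknnmj
  sorted[19] = nmjnj$mkklikhjlkiljkn
  sorted[20] = nnmjnj$mkklikhjlkiljk
sorted[15] = lkiljknnmjnj$mkklikhj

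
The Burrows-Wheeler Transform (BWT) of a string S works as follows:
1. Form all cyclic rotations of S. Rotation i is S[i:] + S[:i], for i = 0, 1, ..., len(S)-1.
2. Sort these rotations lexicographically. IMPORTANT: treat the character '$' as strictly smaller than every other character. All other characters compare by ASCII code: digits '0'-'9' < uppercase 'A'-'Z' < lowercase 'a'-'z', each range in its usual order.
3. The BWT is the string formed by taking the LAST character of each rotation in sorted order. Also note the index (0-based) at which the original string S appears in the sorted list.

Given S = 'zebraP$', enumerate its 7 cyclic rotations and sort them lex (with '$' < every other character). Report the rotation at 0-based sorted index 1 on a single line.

All 7 rotations (rotation i = S[i:]+S[:i]):
  rot[0] = zebraP$
  rot[1] = ebraP$z
  rot[2] = braP$ze
  rot[3] = raP$zeb
  rot[4] = aP$zebr
  rot[5] = P$zebra
  rot[6] = $zebraP
Sorted (with $ < everything):
  sorted[0] = $zebraP
  sorted[1] = P$zebra
  sorted[2] = aP$zebr
  sorted[3] = braP$ze
  sorted[4] = ebraP$z
  sorted[5] = raP$zeb
  sorted[6] = zebraP$
sorted[1] = P$zebra

Answer: P$zebra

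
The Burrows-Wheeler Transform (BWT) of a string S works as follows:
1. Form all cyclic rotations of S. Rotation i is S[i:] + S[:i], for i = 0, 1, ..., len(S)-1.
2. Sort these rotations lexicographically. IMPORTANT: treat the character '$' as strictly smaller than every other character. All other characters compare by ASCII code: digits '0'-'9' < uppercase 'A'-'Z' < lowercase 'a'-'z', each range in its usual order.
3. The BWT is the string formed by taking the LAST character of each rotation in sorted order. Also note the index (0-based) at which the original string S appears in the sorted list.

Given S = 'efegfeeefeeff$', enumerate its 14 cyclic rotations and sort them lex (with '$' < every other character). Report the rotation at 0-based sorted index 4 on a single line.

All 14 rotations (rotation i = S[i:]+S[:i]):
  rot[0] = efegfeeefeeff$
  rot[1] = fegfeeefeeff$e
  rot[2] = egfeeefeeff$ef
  rot[3] = gfeeefeeff$efe
  rot[4] = feeefeeff$efeg
  rot[5] = eeefeeff$efegf
  rot[6] = eefeeff$efegfe
  rot[7] = efeeff$efegfee
  rot[8] = feeff$efegfeee
  rot[9] = eeff$efegfeeef
  rot[10] = eff$efegfeeefe
  rot[11] = ff$efegfeeefee
  rot[12] = f$efegfeeefeef
  rot[13] = $efegfeeefeeff
Sorted (with $ < everything):
  sorted[0] = $efegfeeefeeff
  sorted[1] = eeefeeff$efegf
  sorted[2] = eefeeff$efegfe
  sorted[3] = eeff$efegfeeef
  sorted[4] = efeeff$efegfee
  sorted[5] = efegfeeefeeff$
  sorted[6] = eff$efegfeeefe
  sorted[7] = egfeeefeeff$ef
  sorted[8] = f$efegfeeefeef
  sorted[9] = feeefeeff$efeg
  sorted[10] = feeff$efegfeee
  sorted[11] = fegfeeefeeff$e
  sorted[12] = ff$efegfeeefee
  sorted[13] = gfeeefeeff$efe
sorted[4] = efeeff$efegfee

Answer: efeeff$efegfee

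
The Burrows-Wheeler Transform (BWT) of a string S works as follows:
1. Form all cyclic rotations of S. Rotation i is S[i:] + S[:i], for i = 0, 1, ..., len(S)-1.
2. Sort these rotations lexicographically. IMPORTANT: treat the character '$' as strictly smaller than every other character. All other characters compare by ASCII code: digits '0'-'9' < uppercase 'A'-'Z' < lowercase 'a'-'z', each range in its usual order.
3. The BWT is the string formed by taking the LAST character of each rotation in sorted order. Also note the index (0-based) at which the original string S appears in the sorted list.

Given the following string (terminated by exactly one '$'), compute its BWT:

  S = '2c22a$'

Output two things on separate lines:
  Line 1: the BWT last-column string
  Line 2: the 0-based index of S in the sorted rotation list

All 6 rotations (rotation i = S[i:]+S[:i]):
  rot[0] = 2c22a$
  rot[1] = c22a$2
  rot[2] = 22a$2c
  rot[3] = 2a$2c2
  rot[4] = a$2c22
  rot[5] = $2c22a
Sorted (with $ < everything):
  sorted[0] = $2c22a  (last char: 'a')
  sorted[1] = 22a$2c  (last char: 'c')
  sorted[2] = 2a$2c2  (last char: '2')
  sorted[3] = 2c22a$  (last char: '$')
  sorted[4] = a$2c22  (last char: '2')
  sorted[5] = c22a$2  (last char: '2')
Last column: ac2$22
Original string S is at sorted index 3

Answer: ac2$22
3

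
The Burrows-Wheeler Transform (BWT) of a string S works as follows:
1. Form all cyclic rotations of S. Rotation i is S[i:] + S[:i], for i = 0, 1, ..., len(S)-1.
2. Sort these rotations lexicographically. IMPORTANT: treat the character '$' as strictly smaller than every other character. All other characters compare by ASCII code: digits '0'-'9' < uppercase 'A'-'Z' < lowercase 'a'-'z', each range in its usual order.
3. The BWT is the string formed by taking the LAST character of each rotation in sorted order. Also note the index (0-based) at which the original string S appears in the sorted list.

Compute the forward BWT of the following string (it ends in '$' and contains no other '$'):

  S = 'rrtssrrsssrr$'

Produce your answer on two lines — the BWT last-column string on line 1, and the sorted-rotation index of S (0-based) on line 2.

Answer: rrss$rrssstrr
4

Derivation:
All 13 rotations (rotation i = S[i:]+S[:i]):
  rot[0] = rrtssrrsssrr$
  rot[1] = rtssrrsssrr$r
  rot[2] = tssrrsssrr$rr
  rot[3] = ssrrsssrr$rrt
  rot[4] = srrsssrr$rrts
  rot[5] = rrsssrr$rrtss
  rot[6] = rsssrr$rrtssr
  rot[7] = sssrr$rrtssrr
  rot[8] = ssrr$rrtssrrs
  rot[9] = srr$rrtssrrss
  rot[10] = rr$rrtssrrsss
  rot[11] = r$rrtssrrsssr
  rot[12] = $rrtssrrsssrr
Sorted (with $ < everything):
  sorted[0] = $rrtssrrsssrr  (last char: 'r')
  sorted[1] = r$rrtssrrsssr  (last char: 'r')
  sorted[2] = rr$rrtssrrsss  (last char: 's')
  sorted[3] = rrsssrr$rrtss  (last char: 's')
  sorted[4] = rrtssrrsssrr$  (last char: '$')
  sorted[5] = rsssrr$rrtssr  (last char: 'r')
  sorted[6] = rtssrrsssrr$r  (last char: 'r')
  sorted[7] = srr$rrtssrrss  (last char: 's')
  sorted[8] = srrsssrr$rrts  (last char: 's')
  sorted[9] = ssrr$rrtssrrs  (last char: 's')
  sorted[10] = ssrrsssrr$rrt  (last char: 't')
  sorted[11] = sssrr$rrtssrr  (last char: 'r')
  sorted[12] = tssrrsssrr$rr  (last char: 'r')
Last column: rrss$rrssstrr
Original string S is at sorted index 4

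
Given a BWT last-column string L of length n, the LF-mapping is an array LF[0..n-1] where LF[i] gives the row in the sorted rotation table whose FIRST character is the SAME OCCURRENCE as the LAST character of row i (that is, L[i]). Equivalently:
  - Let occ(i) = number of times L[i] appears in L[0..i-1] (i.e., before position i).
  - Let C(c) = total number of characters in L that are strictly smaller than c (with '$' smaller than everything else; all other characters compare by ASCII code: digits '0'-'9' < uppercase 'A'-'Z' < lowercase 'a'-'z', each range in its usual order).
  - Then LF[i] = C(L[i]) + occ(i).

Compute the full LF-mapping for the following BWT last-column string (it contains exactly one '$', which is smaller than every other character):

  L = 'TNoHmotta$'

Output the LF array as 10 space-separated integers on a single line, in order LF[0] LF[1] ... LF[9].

Answer: 3 2 6 1 5 7 8 9 4 0

Derivation:
Char counts: '$':1, 'H':1, 'N':1, 'T':1, 'a':1, 'm':1, 'o':2, 't':2
C (first-col start): C('$')=0, C('H')=1, C('N')=2, C('T')=3, C('a')=4, C('m')=5, C('o')=6, C('t')=8
L[0]='T': occ=0, LF[0]=C('T')+0=3+0=3
L[1]='N': occ=0, LF[1]=C('N')+0=2+0=2
L[2]='o': occ=0, LF[2]=C('o')+0=6+0=6
L[3]='H': occ=0, LF[3]=C('H')+0=1+0=1
L[4]='m': occ=0, LF[4]=C('m')+0=5+0=5
L[5]='o': occ=1, LF[5]=C('o')+1=6+1=7
L[6]='t': occ=0, LF[6]=C('t')+0=8+0=8
L[7]='t': occ=1, LF[7]=C('t')+1=8+1=9
L[8]='a': occ=0, LF[8]=C('a')+0=4+0=4
L[9]='$': occ=0, LF[9]=C('$')+0=0+0=0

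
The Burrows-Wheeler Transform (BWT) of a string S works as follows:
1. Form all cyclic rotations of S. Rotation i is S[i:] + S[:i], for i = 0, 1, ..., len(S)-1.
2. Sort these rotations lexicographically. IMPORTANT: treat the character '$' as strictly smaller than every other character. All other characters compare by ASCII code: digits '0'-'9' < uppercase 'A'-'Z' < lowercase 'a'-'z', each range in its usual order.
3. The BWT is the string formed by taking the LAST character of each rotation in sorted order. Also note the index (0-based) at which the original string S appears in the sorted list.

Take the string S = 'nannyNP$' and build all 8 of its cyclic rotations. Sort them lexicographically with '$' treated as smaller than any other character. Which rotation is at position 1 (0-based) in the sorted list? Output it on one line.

All 8 rotations (rotation i = S[i:]+S[:i]):
  rot[0] = nannyNP$
  rot[1] = annyNP$n
  rot[2] = nnyNP$na
  rot[3] = nyNP$nan
  rot[4] = yNP$nann
  rot[5] = NP$nanny
  rot[6] = P$nannyN
  rot[7] = $nannyNP
Sorted (with $ < everything):
  sorted[0] = $nannyNP
  sorted[1] = NP$nanny
  sorted[2] = P$nannyN
  sorted[3] = annyNP$n
  sorted[4] = nannyNP$
  sorted[5] = nnyNP$na
  sorted[6] = nyNP$nan
  sorted[7] = yNP$nann
sorted[1] = NP$nanny

Answer: NP$nanny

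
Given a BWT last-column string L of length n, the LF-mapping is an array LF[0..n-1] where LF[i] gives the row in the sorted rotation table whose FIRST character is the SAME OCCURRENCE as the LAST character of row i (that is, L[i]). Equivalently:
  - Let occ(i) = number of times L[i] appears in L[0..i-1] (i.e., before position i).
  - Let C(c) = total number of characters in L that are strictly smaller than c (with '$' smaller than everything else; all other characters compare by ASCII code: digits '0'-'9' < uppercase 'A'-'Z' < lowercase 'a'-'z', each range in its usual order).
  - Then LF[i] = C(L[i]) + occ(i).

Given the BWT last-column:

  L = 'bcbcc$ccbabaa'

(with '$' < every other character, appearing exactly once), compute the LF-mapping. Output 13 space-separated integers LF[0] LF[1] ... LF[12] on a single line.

Answer: 4 8 5 9 10 0 11 12 6 1 7 2 3

Derivation:
Char counts: '$':1, 'a':3, 'b':4, 'c':5
C (first-col start): C('$')=0, C('a')=1, C('b')=4, C('c')=8
L[0]='b': occ=0, LF[0]=C('b')+0=4+0=4
L[1]='c': occ=0, LF[1]=C('c')+0=8+0=8
L[2]='b': occ=1, LF[2]=C('b')+1=4+1=5
L[3]='c': occ=1, LF[3]=C('c')+1=8+1=9
L[4]='c': occ=2, LF[4]=C('c')+2=8+2=10
L[5]='$': occ=0, LF[5]=C('$')+0=0+0=0
L[6]='c': occ=3, LF[6]=C('c')+3=8+3=11
L[7]='c': occ=4, LF[7]=C('c')+4=8+4=12
L[8]='b': occ=2, LF[8]=C('b')+2=4+2=6
L[9]='a': occ=0, LF[9]=C('a')+0=1+0=1
L[10]='b': occ=3, LF[10]=C('b')+3=4+3=7
L[11]='a': occ=1, LF[11]=C('a')+1=1+1=2
L[12]='a': occ=2, LF[12]=C('a')+2=1+2=3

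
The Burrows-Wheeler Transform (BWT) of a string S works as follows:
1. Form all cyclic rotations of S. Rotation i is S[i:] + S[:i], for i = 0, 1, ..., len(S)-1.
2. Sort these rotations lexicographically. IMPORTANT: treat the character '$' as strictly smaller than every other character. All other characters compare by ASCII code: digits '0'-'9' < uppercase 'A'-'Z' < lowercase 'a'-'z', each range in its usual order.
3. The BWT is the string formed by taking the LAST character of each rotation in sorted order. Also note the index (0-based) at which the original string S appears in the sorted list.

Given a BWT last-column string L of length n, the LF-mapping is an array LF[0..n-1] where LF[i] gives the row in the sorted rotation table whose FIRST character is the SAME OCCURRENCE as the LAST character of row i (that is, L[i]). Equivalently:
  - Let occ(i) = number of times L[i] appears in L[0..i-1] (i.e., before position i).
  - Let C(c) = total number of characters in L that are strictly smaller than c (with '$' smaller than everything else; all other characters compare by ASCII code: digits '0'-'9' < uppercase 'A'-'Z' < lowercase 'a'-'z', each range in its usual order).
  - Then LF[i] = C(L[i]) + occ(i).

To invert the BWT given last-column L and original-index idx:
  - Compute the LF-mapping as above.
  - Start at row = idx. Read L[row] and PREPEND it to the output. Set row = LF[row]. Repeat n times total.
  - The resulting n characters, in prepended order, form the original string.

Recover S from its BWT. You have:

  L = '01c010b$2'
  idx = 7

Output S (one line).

LF mapping: 1 4 8 2 5 3 7 0 6
Walk LF starting at row 7, prepending L[row]:
  step 1: row=7, L[7]='$', prepend. Next row=LF[7]=0
  step 2: row=0, L[0]='0', prepend. Next row=LF[0]=1
  step 3: row=1, L[1]='1', prepend. Next row=LF[1]=4
  step 4: row=4, L[4]='1', prepend. Next row=LF[4]=5
  step 5: row=5, L[5]='0', prepend. Next row=LF[5]=3
  step 6: row=3, L[3]='0', prepend. Next row=LF[3]=2
  step 7: row=2, L[2]='c', prepend. Next row=LF[2]=8
  step 8: row=8, L[8]='2', prepend. Next row=LF[8]=6
  step 9: row=6, L[6]='b', prepend. Next row=LF[6]=7
Reversed output: b2c00110$

Answer: b2c00110$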